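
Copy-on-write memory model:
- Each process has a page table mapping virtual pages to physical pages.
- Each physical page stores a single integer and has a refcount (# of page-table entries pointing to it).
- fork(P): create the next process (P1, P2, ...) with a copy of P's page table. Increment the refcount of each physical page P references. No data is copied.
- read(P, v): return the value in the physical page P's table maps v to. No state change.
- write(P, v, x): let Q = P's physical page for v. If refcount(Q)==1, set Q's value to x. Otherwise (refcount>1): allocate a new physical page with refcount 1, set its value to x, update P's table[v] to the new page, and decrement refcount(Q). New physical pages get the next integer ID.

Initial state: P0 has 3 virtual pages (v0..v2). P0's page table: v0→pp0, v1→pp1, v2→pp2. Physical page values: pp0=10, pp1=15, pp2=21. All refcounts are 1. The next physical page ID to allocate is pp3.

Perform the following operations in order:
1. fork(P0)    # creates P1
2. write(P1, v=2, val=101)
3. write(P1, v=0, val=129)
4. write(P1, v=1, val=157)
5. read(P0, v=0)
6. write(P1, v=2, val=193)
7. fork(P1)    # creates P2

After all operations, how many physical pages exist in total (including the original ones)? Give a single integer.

Answer: 6

Derivation:
Op 1: fork(P0) -> P1. 3 ppages; refcounts: pp0:2 pp1:2 pp2:2
Op 2: write(P1, v2, 101). refcount(pp2)=2>1 -> COPY to pp3. 4 ppages; refcounts: pp0:2 pp1:2 pp2:1 pp3:1
Op 3: write(P1, v0, 129). refcount(pp0)=2>1 -> COPY to pp4. 5 ppages; refcounts: pp0:1 pp1:2 pp2:1 pp3:1 pp4:1
Op 4: write(P1, v1, 157). refcount(pp1)=2>1 -> COPY to pp5. 6 ppages; refcounts: pp0:1 pp1:1 pp2:1 pp3:1 pp4:1 pp5:1
Op 5: read(P0, v0) -> 10. No state change.
Op 6: write(P1, v2, 193). refcount(pp3)=1 -> write in place. 6 ppages; refcounts: pp0:1 pp1:1 pp2:1 pp3:1 pp4:1 pp5:1
Op 7: fork(P1) -> P2. 6 ppages; refcounts: pp0:1 pp1:1 pp2:1 pp3:2 pp4:2 pp5:2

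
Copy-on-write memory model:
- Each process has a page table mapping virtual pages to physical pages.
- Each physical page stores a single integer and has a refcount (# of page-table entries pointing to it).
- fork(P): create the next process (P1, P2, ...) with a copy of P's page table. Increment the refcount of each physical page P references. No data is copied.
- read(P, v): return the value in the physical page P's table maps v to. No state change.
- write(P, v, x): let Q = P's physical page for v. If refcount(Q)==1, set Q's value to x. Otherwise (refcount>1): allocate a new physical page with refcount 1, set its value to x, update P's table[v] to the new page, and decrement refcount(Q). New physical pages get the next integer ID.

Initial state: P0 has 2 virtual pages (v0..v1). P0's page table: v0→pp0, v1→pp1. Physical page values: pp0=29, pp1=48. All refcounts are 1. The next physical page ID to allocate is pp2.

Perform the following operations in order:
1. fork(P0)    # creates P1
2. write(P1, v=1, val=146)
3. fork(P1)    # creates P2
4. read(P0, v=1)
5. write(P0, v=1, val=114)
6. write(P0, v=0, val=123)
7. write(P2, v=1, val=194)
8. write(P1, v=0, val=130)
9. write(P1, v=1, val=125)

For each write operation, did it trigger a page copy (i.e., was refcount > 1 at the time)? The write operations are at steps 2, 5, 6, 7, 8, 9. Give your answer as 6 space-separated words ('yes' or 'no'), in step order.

Op 1: fork(P0) -> P1. 2 ppages; refcounts: pp0:2 pp1:2
Op 2: write(P1, v1, 146). refcount(pp1)=2>1 -> COPY to pp2. 3 ppages; refcounts: pp0:2 pp1:1 pp2:1
Op 3: fork(P1) -> P2. 3 ppages; refcounts: pp0:3 pp1:1 pp2:2
Op 4: read(P0, v1) -> 48. No state change.
Op 5: write(P0, v1, 114). refcount(pp1)=1 -> write in place. 3 ppages; refcounts: pp0:3 pp1:1 pp2:2
Op 6: write(P0, v0, 123). refcount(pp0)=3>1 -> COPY to pp3. 4 ppages; refcounts: pp0:2 pp1:1 pp2:2 pp3:1
Op 7: write(P2, v1, 194). refcount(pp2)=2>1 -> COPY to pp4. 5 ppages; refcounts: pp0:2 pp1:1 pp2:1 pp3:1 pp4:1
Op 8: write(P1, v0, 130). refcount(pp0)=2>1 -> COPY to pp5. 6 ppages; refcounts: pp0:1 pp1:1 pp2:1 pp3:1 pp4:1 pp5:1
Op 9: write(P1, v1, 125). refcount(pp2)=1 -> write in place. 6 ppages; refcounts: pp0:1 pp1:1 pp2:1 pp3:1 pp4:1 pp5:1

yes no yes yes yes no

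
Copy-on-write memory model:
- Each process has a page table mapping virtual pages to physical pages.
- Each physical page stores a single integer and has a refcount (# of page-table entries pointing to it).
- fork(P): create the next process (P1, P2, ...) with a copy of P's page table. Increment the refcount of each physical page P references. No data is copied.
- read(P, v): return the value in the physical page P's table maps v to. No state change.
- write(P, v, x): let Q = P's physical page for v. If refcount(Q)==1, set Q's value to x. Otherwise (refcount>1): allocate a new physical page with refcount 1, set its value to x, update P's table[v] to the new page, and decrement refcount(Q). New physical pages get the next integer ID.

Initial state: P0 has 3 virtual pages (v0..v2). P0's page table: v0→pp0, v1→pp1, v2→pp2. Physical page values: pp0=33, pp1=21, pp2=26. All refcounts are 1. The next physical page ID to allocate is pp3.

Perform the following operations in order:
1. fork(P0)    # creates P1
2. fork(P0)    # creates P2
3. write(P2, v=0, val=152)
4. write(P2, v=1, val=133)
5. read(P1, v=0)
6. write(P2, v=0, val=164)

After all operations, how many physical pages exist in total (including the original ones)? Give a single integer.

Op 1: fork(P0) -> P1. 3 ppages; refcounts: pp0:2 pp1:2 pp2:2
Op 2: fork(P0) -> P2. 3 ppages; refcounts: pp0:3 pp1:3 pp2:3
Op 3: write(P2, v0, 152). refcount(pp0)=3>1 -> COPY to pp3. 4 ppages; refcounts: pp0:2 pp1:3 pp2:3 pp3:1
Op 4: write(P2, v1, 133). refcount(pp1)=3>1 -> COPY to pp4. 5 ppages; refcounts: pp0:2 pp1:2 pp2:3 pp3:1 pp4:1
Op 5: read(P1, v0) -> 33. No state change.
Op 6: write(P2, v0, 164). refcount(pp3)=1 -> write in place. 5 ppages; refcounts: pp0:2 pp1:2 pp2:3 pp3:1 pp4:1

Answer: 5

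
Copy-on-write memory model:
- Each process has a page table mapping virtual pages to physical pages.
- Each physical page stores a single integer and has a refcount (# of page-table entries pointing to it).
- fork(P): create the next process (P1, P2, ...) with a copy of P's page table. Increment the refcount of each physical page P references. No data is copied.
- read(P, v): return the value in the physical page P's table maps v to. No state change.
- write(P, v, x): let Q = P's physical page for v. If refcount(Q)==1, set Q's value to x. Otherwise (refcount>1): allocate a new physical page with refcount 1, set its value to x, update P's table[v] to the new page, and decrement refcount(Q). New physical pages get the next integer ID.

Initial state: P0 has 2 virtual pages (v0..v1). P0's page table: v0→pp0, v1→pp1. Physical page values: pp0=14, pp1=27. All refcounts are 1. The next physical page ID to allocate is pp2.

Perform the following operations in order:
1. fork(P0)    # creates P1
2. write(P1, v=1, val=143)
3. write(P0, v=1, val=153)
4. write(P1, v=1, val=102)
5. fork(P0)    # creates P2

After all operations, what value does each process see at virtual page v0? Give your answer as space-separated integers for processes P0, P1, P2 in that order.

Answer: 14 14 14

Derivation:
Op 1: fork(P0) -> P1. 2 ppages; refcounts: pp0:2 pp1:2
Op 2: write(P1, v1, 143). refcount(pp1)=2>1 -> COPY to pp2. 3 ppages; refcounts: pp0:2 pp1:1 pp2:1
Op 3: write(P0, v1, 153). refcount(pp1)=1 -> write in place. 3 ppages; refcounts: pp0:2 pp1:1 pp2:1
Op 4: write(P1, v1, 102). refcount(pp2)=1 -> write in place. 3 ppages; refcounts: pp0:2 pp1:1 pp2:1
Op 5: fork(P0) -> P2. 3 ppages; refcounts: pp0:3 pp1:2 pp2:1
P0: v0 -> pp0 = 14
P1: v0 -> pp0 = 14
P2: v0 -> pp0 = 14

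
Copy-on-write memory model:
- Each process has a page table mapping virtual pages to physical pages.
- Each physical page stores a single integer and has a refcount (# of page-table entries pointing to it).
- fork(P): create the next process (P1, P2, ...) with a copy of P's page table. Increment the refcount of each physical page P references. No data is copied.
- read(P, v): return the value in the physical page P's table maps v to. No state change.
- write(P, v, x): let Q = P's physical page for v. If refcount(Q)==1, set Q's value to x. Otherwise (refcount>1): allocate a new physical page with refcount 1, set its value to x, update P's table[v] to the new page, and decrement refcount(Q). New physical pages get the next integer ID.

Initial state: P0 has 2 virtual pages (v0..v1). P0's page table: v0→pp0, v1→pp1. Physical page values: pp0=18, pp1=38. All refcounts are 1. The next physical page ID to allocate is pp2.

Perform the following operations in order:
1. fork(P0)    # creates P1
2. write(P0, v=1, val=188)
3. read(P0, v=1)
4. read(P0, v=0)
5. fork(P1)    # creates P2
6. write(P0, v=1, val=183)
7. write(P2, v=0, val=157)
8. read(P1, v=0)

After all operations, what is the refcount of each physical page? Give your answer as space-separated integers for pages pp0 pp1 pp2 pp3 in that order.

Answer: 2 2 1 1

Derivation:
Op 1: fork(P0) -> P1. 2 ppages; refcounts: pp0:2 pp1:2
Op 2: write(P0, v1, 188). refcount(pp1)=2>1 -> COPY to pp2. 3 ppages; refcounts: pp0:2 pp1:1 pp2:1
Op 3: read(P0, v1) -> 188. No state change.
Op 4: read(P0, v0) -> 18. No state change.
Op 5: fork(P1) -> P2. 3 ppages; refcounts: pp0:3 pp1:2 pp2:1
Op 6: write(P0, v1, 183). refcount(pp2)=1 -> write in place. 3 ppages; refcounts: pp0:3 pp1:2 pp2:1
Op 7: write(P2, v0, 157). refcount(pp0)=3>1 -> COPY to pp3. 4 ppages; refcounts: pp0:2 pp1:2 pp2:1 pp3:1
Op 8: read(P1, v0) -> 18. No state change.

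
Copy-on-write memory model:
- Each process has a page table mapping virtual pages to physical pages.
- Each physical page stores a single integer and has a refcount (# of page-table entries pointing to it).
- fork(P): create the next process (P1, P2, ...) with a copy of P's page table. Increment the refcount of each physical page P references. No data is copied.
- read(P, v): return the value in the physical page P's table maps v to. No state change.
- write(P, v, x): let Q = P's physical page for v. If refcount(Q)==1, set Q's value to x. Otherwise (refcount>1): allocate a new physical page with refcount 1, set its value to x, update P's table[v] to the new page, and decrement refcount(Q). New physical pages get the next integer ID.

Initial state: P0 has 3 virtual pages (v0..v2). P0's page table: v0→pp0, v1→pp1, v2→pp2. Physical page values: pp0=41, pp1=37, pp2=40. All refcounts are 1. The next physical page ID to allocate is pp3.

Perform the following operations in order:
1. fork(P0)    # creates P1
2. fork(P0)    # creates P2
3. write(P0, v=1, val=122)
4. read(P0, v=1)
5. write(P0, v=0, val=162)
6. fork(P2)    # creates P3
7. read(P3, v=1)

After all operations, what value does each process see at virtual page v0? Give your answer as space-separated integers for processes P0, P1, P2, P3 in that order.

Answer: 162 41 41 41

Derivation:
Op 1: fork(P0) -> P1. 3 ppages; refcounts: pp0:2 pp1:2 pp2:2
Op 2: fork(P0) -> P2. 3 ppages; refcounts: pp0:3 pp1:3 pp2:3
Op 3: write(P0, v1, 122). refcount(pp1)=3>1 -> COPY to pp3. 4 ppages; refcounts: pp0:3 pp1:2 pp2:3 pp3:1
Op 4: read(P0, v1) -> 122. No state change.
Op 5: write(P0, v0, 162). refcount(pp0)=3>1 -> COPY to pp4. 5 ppages; refcounts: pp0:2 pp1:2 pp2:3 pp3:1 pp4:1
Op 6: fork(P2) -> P3. 5 ppages; refcounts: pp0:3 pp1:3 pp2:4 pp3:1 pp4:1
Op 7: read(P3, v1) -> 37. No state change.
P0: v0 -> pp4 = 162
P1: v0 -> pp0 = 41
P2: v0 -> pp0 = 41
P3: v0 -> pp0 = 41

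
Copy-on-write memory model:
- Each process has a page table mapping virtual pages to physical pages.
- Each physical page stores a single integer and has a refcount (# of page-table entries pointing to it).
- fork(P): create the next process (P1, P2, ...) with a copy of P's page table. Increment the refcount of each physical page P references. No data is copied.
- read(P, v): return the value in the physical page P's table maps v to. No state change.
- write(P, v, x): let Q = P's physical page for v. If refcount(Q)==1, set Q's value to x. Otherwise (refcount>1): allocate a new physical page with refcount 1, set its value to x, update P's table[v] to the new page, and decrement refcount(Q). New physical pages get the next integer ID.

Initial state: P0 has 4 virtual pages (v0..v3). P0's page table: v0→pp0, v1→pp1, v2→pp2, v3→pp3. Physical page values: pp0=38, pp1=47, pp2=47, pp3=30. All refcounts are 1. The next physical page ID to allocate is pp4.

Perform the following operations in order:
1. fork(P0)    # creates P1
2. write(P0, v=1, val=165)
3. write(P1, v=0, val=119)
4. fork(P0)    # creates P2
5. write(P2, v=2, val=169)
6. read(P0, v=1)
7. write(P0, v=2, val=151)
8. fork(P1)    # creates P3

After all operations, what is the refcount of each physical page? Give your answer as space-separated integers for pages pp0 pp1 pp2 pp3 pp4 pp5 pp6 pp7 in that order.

Op 1: fork(P0) -> P1. 4 ppages; refcounts: pp0:2 pp1:2 pp2:2 pp3:2
Op 2: write(P0, v1, 165). refcount(pp1)=2>1 -> COPY to pp4. 5 ppages; refcounts: pp0:2 pp1:1 pp2:2 pp3:2 pp4:1
Op 3: write(P1, v0, 119). refcount(pp0)=2>1 -> COPY to pp5. 6 ppages; refcounts: pp0:1 pp1:1 pp2:2 pp3:2 pp4:1 pp5:1
Op 4: fork(P0) -> P2. 6 ppages; refcounts: pp0:2 pp1:1 pp2:3 pp3:3 pp4:2 pp5:1
Op 5: write(P2, v2, 169). refcount(pp2)=3>1 -> COPY to pp6. 7 ppages; refcounts: pp0:2 pp1:1 pp2:2 pp3:3 pp4:2 pp5:1 pp6:1
Op 6: read(P0, v1) -> 165. No state change.
Op 7: write(P0, v2, 151). refcount(pp2)=2>1 -> COPY to pp7. 8 ppages; refcounts: pp0:2 pp1:1 pp2:1 pp3:3 pp4:2 pp5:1 pp6:1 pp7:1
Op 8: fork(P1) -> P3. 8 ppages; refcounts: pp0:2 pp1:2 pp2:2 pp3:4 pp4:2 pp5:2 pp6:1 pp7:1

Answer: 2 2 2 4 2 2 1 1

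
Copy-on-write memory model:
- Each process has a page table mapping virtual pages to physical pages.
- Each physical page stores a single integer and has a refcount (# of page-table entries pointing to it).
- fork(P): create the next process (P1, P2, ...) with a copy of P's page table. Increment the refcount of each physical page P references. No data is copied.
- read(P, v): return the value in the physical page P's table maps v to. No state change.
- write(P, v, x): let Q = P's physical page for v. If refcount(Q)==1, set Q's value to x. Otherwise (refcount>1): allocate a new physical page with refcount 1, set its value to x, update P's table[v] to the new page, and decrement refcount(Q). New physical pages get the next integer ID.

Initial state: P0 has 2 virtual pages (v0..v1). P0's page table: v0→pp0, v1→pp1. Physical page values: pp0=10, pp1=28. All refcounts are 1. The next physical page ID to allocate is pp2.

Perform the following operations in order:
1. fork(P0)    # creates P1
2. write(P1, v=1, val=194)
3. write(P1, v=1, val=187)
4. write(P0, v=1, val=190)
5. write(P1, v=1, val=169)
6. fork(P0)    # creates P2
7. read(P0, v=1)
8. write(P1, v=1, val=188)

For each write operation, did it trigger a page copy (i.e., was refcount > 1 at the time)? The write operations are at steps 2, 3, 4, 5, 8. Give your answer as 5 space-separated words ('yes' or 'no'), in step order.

Op 1: fork(P0) -> P1. 2 ppages; refcounts: pp0:2 pp1:2
Op 2: write(P1, v1, 194). refcount(pp1)=2>1 -> COPY to pp2. 3 ppages; refcounts: pp0:2 pp1:1 pp2:1
Op 3: write(P1, v1, 187). refcount(pp2)=1 -> write in place. 3 ppages; refcounts: pp0:2 pp1:1 pp2:1
Op 4: write(P0, v1, 190). refcount(pp1)=1 -> write in place. 3 ppages; refcounts: pp0:2 pp1:1 pp2:1
Op 5: write(P1, v1, 169). refcount(pp2)=1 -> write in place. 3 ppages; refcounts: pp0:2 pp1:1 pp2:1
Op 6: fork(P0) -> P2. 3 ppages; refcounts: pp0:3 pp1:2 pp2:1
Op 7: read(P0, v1) -> 190. No state change.
Op 8: write(P1, v1, 188). refcount(pp2)=1 -> write in place. 3 ppages; refcounts: pp0:3 pp1:2 pp2:1

yes no no no no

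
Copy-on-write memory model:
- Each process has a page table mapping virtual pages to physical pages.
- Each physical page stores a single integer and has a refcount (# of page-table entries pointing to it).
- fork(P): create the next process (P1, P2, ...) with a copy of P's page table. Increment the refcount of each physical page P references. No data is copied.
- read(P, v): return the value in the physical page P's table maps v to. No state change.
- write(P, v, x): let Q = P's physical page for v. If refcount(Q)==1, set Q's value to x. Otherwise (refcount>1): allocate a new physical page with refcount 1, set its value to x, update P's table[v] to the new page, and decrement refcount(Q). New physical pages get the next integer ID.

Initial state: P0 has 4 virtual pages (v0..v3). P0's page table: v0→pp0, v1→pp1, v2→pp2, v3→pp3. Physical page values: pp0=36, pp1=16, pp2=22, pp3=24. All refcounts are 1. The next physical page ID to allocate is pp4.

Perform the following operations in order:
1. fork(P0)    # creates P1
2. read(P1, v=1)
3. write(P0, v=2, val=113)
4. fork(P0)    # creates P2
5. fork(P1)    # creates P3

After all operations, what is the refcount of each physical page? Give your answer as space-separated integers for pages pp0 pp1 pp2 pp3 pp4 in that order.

Op 1: fork(P0) -> P1. 4 ppages; refcounts: pp0:2 pp1:2 pp2:2 pp3:2
Op 2: read(P1, v1) -> 16. No state change.
Op 3: write(P0, v2, 113). refcount(pp2)=2>1 -> COPY to pp4. 5 ppages; refcounts: pp0:2 pp1:2 pp2:1 pp3:2 pp4:1
Op 4: fork(P0) -> P2. 5 ppages; refcounts: pp0:3 pp1:3 pp2:1 pp3:3 pp4:2
Op 5: fork(P1) -> P3. 5 ppages; refcounts: pp0:4 pp1:4 pp2:2 pp3:4 pp4:2

Answer: 4 4 2 4 2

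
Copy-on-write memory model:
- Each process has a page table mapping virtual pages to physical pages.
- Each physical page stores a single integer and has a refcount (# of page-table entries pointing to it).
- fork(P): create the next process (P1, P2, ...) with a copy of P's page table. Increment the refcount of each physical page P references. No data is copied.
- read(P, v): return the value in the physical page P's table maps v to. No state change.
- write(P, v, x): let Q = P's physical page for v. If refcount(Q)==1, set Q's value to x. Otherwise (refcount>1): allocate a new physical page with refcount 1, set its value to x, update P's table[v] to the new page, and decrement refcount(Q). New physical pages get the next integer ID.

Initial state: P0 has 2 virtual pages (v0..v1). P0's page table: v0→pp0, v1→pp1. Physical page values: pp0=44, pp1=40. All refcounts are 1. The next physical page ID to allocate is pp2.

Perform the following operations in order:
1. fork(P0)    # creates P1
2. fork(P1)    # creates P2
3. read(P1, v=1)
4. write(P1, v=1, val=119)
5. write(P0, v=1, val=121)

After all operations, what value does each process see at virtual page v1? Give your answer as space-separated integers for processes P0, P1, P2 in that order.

Op 1: fork(P0) -> P1. 2 ppages; refcounts: pp0:2 pp1:2
Op 2: fork(P1) -> P2. 2 ppages; refcounts: pp0:3 pp1:3
Op 3: read(P1, v1) -> 40. No state change.
Op 4: write(P1, v1, 119). refcount(pp1)=3>1 -> COPY to pp2. 3 ppages; refcounts: pp0:3 pp1:2 pp2:1
Op 5: write(P0, v1, 121). refcount(pp1)=2>1 -> COPY to pp3. 4 ppages; refcounts: pp0:3 pp1:1 pp2:1 pp3:1
P0: v1 -> pp3 = 121
P1: v1 -> pp2 = 119
P2: v1 -> pp1 = 40

Answer: 121 119 40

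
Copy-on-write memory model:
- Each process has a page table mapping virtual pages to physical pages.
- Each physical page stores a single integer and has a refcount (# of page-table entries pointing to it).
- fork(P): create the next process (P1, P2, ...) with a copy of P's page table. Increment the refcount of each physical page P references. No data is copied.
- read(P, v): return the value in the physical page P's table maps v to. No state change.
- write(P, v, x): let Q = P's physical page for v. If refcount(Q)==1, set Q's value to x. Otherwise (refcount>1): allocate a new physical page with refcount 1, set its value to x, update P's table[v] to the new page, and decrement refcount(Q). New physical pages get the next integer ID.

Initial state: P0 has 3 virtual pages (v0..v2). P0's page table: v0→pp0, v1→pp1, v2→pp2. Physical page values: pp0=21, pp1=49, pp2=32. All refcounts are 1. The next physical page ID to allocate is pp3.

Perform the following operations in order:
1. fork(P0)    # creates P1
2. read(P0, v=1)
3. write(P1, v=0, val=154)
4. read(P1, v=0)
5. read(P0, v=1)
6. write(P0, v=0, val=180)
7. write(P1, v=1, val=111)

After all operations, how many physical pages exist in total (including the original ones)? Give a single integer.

Op 1: fork(P0) -> P1. 3 ppages; refcounts: pp0:2 pp1:2 pp2:2
Op 2: read(P0, v1) -> 49. No state change.
Op 3: write(P1, v0, 154). refcount(pp0)=2>1 -> COPY to pp3. 4 ppages; refcounts: pp0:1 pp1:2 pp2:2 pp3:1
Op 4: read(P1, v0) -> 154. No state change.
Op 5: read(P0, v1) -> 49. No state change.
Op 6: write(P0, v0, 180). refcount(pp0)=1 -> write in place. 4 ppages; refcounts: pp0:1 pp1:2 pp2:2 pp3:1
Op 7: write(P1, v1, 111). refcount(pp1)=2>1 -> COPY to pp4. 5 ppages; refcounts: pp0:1 pp1:1 pp2:2 pp3:1 pp4:1

Answer: 5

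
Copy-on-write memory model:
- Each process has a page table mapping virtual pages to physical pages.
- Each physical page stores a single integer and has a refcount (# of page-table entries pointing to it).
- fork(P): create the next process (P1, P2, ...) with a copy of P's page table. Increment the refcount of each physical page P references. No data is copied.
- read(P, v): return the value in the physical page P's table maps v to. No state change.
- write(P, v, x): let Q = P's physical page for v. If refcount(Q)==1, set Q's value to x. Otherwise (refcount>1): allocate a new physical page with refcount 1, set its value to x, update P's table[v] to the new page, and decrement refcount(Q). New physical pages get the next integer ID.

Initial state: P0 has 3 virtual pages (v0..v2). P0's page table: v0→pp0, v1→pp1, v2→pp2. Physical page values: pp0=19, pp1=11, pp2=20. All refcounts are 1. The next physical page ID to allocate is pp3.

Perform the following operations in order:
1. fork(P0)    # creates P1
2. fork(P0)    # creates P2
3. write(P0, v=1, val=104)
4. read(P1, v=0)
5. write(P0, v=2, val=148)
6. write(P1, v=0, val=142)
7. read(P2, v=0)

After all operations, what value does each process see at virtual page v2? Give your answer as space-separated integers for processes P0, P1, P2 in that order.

Answer: 148 20 20

Derivation:
Op 1: fork(P0) -> P1. 3 ppages; refcounts: pp0:2 pp1:2 pp2:2
Op 2: fork(P0) -> P2. 3 ppages; refcounts: pp0:3 pp1:3 pp2:3
Op 3: write(P0, v1, 104). refcount(pp1)=3>1 -> COPY to pp3. 4 ppages; refcounts: pp0:3 pp1:2 pp2:3 pp3:1
Op 4: read(P1, v0) -> 19. No state change.
Op 5: write(P0, v2, 148). refcount(pp2)=3>1 -> COPY to pp4. 5 ppages; refcounts: pp0:3 pp1:2 pp2:2 pp3:1 pp4:1
Op 6: write(P1, v0, 142). refcount(pp0)=3>1 -> COPY to pp5. 6 ppages; refcounts: pp0:2 pp1:2 pp2:2 pp3:1 pp4:1 pp5:1
Op 7: read(P2, v0) -> 19. No state change.
P0: v2 -> pp4 = 148
P1: v2 -> pp2 = 20
P2: v2 -> pp2 = 20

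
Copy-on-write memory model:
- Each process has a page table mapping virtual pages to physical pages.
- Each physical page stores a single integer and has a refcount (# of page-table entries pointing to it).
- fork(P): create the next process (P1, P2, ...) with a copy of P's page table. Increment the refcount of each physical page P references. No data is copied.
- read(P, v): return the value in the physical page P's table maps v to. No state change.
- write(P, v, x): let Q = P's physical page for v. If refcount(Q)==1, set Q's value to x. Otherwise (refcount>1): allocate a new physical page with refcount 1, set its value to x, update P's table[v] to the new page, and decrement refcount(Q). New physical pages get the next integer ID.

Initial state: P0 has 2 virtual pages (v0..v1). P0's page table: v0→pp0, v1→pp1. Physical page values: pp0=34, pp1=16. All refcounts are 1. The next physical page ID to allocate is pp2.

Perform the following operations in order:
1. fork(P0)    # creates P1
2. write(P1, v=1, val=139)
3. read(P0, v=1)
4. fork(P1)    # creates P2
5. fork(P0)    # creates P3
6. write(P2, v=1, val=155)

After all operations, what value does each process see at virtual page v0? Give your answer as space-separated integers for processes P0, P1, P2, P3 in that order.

Op 1: fork(P0) -> P1. 2 ppages; refcounts: pp0:2 pp1:2
Op 2: write(P1, v1, 139). refcount(pp1)=2>1 -> COPY to pp2. 3 ppages; refcounts: pp0:2 pp1:1 pp2:1
Op 3: read(P0, v1) -> 16. No state change.
Op 4: fork(P1) -> P2. 3 ppages; refcounts: pp0:3 pp1:1 pp2:2
Op 5: fork(P0) -> P3. 3 ppages; refcounts: pp0:4 pp1:2 pp2:2
Op 6: write(P2, v1, 155). refcount(pp2)=2>1 -> COPY to pp3. 4 ppages; refcounts: pp0:4 pp1:2 pp2:1 pp3:1
P0: v0 -> pp0 = 34
P1: v0 -> pp0 = 34
P2: v0 -> pp0 = 34
P3: v0 -> pp0 = 34

Answer: 34 34 34 34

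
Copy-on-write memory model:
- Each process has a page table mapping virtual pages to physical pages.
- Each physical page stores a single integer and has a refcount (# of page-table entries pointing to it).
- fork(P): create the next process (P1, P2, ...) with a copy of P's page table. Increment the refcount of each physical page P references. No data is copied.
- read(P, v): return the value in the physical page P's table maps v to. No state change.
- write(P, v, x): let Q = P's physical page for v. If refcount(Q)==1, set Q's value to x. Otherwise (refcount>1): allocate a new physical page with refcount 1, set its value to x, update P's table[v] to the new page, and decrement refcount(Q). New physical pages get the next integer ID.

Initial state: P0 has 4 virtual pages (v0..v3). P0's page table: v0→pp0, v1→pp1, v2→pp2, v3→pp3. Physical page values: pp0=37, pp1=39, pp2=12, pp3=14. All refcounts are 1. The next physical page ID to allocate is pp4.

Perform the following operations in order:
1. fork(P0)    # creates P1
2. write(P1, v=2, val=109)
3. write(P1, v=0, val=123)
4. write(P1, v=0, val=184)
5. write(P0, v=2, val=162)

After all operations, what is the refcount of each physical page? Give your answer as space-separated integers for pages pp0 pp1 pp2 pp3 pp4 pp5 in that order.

Op 1: fork(P0) -> P1. 4 ppages; refcounts: pp0:2 pp1:2 pp2:2 pp3:2
Op 2: write(P1, v2, 109). refcount(pp2)=2>1 -> COPY to pp4. 5 ppages; refcounts: pp0:2 pp1:2 pp2:1 pp3:2 pp4:1
Op 3: write(P1, v0, 123). refcount(pp0)=2>1 -> COPY to pp5. 6 ppages; refcounts: pp0:1 pp1:2 pp2:1 pp3:2 pp4:1 pp5:1
Op 4: write(P1, v0, 184). refcount(pp5)=1 -> write in place. 6 ppages; refcounts: pp0:1 pp1:2 pp2:1 pp3:2 pp4:1 pp5:1
Op 5: write(P0, v2, 162). refcount(pp2)=1 -> write in place. 6 ppages; refcounts: pp0:1 pp1:2 pp2:1 pp3:2 pp4:1 pp5:1

Answer: 1 2 1 2 1 1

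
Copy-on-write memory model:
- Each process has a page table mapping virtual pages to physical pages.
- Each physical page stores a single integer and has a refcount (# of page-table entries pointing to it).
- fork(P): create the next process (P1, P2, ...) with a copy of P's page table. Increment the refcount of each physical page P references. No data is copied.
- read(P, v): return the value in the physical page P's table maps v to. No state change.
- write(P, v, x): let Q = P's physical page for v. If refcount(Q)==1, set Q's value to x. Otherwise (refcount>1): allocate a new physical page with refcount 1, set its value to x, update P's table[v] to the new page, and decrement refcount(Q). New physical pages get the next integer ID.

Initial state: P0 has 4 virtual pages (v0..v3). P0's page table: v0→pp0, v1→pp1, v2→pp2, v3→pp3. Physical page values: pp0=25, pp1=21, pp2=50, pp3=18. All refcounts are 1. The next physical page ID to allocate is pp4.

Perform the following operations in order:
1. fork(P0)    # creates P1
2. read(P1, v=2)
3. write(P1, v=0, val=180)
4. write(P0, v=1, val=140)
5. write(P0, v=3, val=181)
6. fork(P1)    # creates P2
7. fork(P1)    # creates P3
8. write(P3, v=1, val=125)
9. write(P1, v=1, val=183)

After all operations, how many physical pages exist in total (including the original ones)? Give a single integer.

Op 1: fork(P0) -> P1. 4 ppages; refcounts: pp0:2 pp1:2 pp2:2 pp3:2
Op 2: read(P1, v2) -> 50. No state change.
Op 3: write(P1, v0, 180). refcount(pp0)=2>1 -> COPY to pp4. 5 ppages; refcounts: pp0:1 pp1:2 pp2:2 pp3:2 pp4:1
Op 4: write(P0, v1, 140). refcount(pp1)=2>1 -> COPY to pp5. 6 ppages; refcounts: pp0:1 pp1:1 pp2:2 pp3:2 pp4:1 pp5:1
Op 5: write(P0, v3, 181). refcount(pp3)=2>1 -> COPY to pp6. 7 ppages; refcounts: pp0:1 pp1:1 pp2:2 pp3:1 pp4:1 pp5:1 pp6:1
Op 6: fork(P1) -> P2. 7 ppages; refcounts: pp0:1 pp1:2 pp2:3 pp3:2 pp4:2 pp5:1 pp6:1
Op 7: fork(P1) -> P3. 7 ppages; refcounts: pp0:1 pp1:3 pp2:4 pp3:3 pp4:3 pp5:1 pp6:1
Op 8: write(P3, v1, 125). refcount(pp1)=3>1 -> COPY to pp7. 8 ppages; refcounts: pp0:1 pp1:2 pp2:4 pp3:3 pp4:3 pp5:1 pp6:1 pp7:1
Op 9: write(P1, v1, 183). refcount(pp1)=2>1 -> COPY to pp8. 9 ppages; refcounts: pp0:1 pp1:1 pp2:4 pp3:3 pp4:3 pp5:1 pp6:1 pp7:1 pp8:1

Answer: 9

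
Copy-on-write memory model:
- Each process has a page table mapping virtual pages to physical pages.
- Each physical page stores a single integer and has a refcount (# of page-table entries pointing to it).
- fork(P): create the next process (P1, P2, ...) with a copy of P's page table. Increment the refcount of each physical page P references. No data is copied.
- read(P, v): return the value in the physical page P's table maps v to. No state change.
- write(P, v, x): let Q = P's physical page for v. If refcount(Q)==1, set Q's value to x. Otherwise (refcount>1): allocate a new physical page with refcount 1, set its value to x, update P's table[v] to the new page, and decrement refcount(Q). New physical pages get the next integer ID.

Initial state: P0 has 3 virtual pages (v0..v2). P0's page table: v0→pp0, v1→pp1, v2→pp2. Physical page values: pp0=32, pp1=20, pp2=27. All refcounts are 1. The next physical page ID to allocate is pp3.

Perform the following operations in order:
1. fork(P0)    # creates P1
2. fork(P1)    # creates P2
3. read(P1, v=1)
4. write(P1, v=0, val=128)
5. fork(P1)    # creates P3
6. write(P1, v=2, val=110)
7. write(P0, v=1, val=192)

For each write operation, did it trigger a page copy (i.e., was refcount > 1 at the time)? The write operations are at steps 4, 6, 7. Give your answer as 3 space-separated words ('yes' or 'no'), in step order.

Op 1: fork(P0) -> P1. 3 ppages; refcounts: pp0:2 pp1:2 pp2:2
Op 2: fork(P1) -> P2. 3 ppages; refcounts: pp0:3 pp1:3 pp2:3
Op 3: read(P1, v1) -> 20. No state change.
Op 4: write(P1, v0, 128). refcount(pp0)=3>1 -> COPY to pp3. 4 ppages; refcounts: pp0:2 pp1:3 pp2:3 pp3:1
Op 5: fork(P1) -> P3. 4 ppages; refcounts: pp0:2 pp1:4 pp2:4 pp3:2
Op 6: write(P1, v2, 110). refcount(pp2)=4>1 -> COPY to pp4. 5 ppages; refcounts: pp0:2 pp1:4 pp2:3 pp3:2 pp4:1
Op 7: write(P0, v1, 192). refcount(pp1)=4>1 -> COPY to pp5. 6 ppages; refcounts: pp0:2 pp1:3 pp2:3 pp3:2 pp4:1 pp5:1

yes yes yes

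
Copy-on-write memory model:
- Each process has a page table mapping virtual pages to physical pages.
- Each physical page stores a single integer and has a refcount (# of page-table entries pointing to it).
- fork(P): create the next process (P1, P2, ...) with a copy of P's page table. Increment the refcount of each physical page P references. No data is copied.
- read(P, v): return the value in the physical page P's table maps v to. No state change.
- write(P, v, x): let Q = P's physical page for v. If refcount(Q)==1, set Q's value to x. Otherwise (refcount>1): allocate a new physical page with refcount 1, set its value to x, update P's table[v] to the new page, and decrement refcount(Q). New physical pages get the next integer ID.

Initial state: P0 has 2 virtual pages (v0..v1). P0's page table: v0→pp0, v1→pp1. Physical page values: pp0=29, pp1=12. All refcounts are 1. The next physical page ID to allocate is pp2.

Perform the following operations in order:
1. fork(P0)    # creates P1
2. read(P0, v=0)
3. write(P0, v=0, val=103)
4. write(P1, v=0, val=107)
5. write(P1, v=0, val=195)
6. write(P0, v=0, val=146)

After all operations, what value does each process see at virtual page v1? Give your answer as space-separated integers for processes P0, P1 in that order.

Answer: 12 12

Derivation:
Op 1: fork(P0) -> P1. 2 ppages; refcounts: pp0:2 pp1:2
Op 2: read(P0, v0) -> 29. No state change.
Op 3: write(P0, v0, 103). refcount(pp0)=2>1 -> COPY to pp2. 3 ppages; refcounts: pp0:1 pp1:2 pp2:1
Op 4: write(P1, v0, 107). refcount(pp0)=1 -> write in place. 3 ppages; refcounts: pp0:1 pp1:2 pp2:1
Op 5: write(P1, v0, 195). refcount(pp0)=1 -> write in place. 3 ppages; refcounts: pp0:1 pp1:2 pp2:1
Op 6: write(P0, v0, 146). refcount(pp2)=1 -> write in place. 3 ppages; refcounts: pp0:1 pp1:2 pp2:1
P0: v1 -> pp1 = 12
P1: v1 -> pp1 = 12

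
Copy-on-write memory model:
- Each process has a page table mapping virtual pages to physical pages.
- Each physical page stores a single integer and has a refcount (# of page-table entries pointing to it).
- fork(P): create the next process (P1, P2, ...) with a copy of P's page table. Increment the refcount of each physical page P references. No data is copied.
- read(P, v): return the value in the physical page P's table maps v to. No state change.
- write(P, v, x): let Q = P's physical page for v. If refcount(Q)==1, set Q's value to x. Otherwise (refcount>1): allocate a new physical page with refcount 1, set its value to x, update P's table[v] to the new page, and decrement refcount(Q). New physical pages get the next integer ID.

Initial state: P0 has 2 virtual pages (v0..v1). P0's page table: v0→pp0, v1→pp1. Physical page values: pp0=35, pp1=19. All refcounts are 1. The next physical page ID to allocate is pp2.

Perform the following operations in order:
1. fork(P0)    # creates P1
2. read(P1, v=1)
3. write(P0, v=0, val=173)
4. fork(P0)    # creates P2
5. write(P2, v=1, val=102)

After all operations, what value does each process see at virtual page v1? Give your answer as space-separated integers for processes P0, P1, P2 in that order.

Op 1: fork(P0) -> P1. 2 ppages; refcounts: pp0:2 pp1:2
Op 2: read(P1, v1) -> 19. No state change.
Op 3: write(P0, v0, 173). refcount(pp0)=2>1 -> COPY to pp2. 3 ppages; refcounts: pp0:1 pp1:2 pp2:1
Op 4: fork(P0) -> P2. 3 ppages; refcounts: pp0:1 pp1:3 pp2:2
Op 5: write(P2, v1, 102). refcount(pp1)=3>1 -> COPY to pp3. 4 ppages; refcounts: pp0:1 pp1:2 pp2:2 pp3:1
P0: v1 -> pp1 = 19
P1: v1 -> pp1 = 19
P2: v1 -> pp3 = 102

Answer: 19 19 102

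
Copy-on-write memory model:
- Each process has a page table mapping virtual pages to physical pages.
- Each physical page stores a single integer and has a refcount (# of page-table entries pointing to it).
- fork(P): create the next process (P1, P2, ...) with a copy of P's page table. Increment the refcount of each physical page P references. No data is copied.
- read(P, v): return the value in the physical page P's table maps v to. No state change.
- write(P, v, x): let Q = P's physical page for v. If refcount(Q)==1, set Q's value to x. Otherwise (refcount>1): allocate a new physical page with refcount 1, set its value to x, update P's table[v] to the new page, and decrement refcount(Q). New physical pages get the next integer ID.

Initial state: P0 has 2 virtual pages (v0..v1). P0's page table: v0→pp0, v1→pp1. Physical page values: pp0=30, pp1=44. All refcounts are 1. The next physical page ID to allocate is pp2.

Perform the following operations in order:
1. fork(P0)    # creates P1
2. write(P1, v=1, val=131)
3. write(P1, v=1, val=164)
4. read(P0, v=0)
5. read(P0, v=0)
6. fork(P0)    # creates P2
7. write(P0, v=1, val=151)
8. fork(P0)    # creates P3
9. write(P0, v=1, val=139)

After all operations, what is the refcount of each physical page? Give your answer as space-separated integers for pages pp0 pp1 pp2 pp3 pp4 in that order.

Answer: 4 1 1 1 1

Derivation:
Op 1: fork(P0) -> P1. 2 ppages; refcounts: pp0:2 pp1:2
Op 2: write(P1, v1, 131). refcount(pp1)=2>1 -> COPY to pp2. 3 ppages; refcounts: pp0:2 pp1:1 pp2:1
Op 3: write(P1, v1, 164). refcount(pp2)=1 -> write in place. 3 ppages; refcounts: pp0:2 pp1:1 pp2:1
Op 4: read(P0, v0) -> 30. No state change.
Op 5: read(P0, v0) -> 30. No state change.
Op 6: fork(P0) -> P2. 3 ppages; refcounts: pp0:3 pp1:2 pp2:1
Op 7: write(P0, v1, 151). refcount(pp1)=2>1 -> COPY to pp3. 4 ppages; refcounts: pp0:3 pp1:1 pp2:1 pp3:1
Op 8: fork(P0) -> P3. 4 ppages; refcounts: pp0:4 pp1:1 pp2:1 pp3:2
Op 9: write(P0, v1, 139). refcount(pp3)=2>1 -> COPY to pp4. 5 ppages; refcounts: pp0:4 pp1:1 pp2:1 pp3:1 pp4:1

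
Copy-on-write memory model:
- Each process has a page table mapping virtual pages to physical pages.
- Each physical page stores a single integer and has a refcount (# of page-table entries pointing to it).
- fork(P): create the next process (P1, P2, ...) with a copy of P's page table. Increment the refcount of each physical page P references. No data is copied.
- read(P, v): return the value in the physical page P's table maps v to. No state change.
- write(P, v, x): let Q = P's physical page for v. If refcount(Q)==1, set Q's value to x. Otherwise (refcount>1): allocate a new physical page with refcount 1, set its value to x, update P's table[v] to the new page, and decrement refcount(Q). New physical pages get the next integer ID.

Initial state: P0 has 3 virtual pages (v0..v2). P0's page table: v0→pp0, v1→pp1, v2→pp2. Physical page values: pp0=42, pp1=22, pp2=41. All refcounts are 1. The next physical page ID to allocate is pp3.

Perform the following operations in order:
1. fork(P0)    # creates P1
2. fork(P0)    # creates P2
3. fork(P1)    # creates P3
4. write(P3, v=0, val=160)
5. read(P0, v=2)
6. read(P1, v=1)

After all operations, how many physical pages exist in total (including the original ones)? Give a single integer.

Answer: 4

Derivation:
Op 1: fork(P0) -> P1. 3 ppages; refcounts: pp0:2 pp1:2 pp2:2
Op 2: fork(P0) -> P2. 3 ppages; refcounts: pp0:3 pp1:3 pp2:3
Op 3: fork(P1) -> P3. 3 ppages; refcounts: pp0:4 pp1:4 pp2:4
Op 4: write(P3, v0, 160). refcount(pp0)=4>1 -> COPY to pp3. 4 ppages; refcounts: pp0:3 pp1:4 pp2:4 pp3:1
Op 5: read(P0, v2) -> 41. No state change.
Op 6: read(P1, v1) -> 22. No state change.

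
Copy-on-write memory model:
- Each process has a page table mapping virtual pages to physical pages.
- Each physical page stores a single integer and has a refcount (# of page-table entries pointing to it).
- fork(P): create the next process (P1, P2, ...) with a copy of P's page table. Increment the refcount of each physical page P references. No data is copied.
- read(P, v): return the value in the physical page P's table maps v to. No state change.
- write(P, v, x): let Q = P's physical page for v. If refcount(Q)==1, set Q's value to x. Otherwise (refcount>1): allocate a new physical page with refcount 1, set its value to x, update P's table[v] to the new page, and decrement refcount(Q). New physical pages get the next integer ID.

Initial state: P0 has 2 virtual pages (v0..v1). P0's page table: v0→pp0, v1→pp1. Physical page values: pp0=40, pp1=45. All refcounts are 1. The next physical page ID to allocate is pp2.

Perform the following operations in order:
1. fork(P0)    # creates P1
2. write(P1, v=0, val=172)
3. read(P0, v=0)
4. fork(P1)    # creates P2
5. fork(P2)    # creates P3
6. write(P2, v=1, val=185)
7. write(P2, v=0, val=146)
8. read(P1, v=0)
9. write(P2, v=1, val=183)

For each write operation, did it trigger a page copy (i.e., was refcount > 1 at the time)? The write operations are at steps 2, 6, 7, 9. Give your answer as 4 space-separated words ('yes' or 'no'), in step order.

Op 1: fork(P0) -> P1. 2 ppages; refcounts: pp0:2 pp1:2
Op 2: write(P1, v0, 172). refcount(pp0)=2>1 -> COPY to pp2. 3 ppages; refcounts: pp0:1 pp1:2 pp2:1
Op 3: read(P0, v0) -> 40. No state change.
Op 4: fork(P1) -> P2. 3 ppages; refcounts: pp0:1 pp1:3 pp2:2
Op 5: fork(P2) -> P3. 3 ppages; refcounts: pp0:1 pp1:4 pp2:3
Op 6: write(P2, v1, 185). refcount(pp1)=4>1 -> COPY to pp3. 4 ppages; refcounts: pp0:1 pp1:3 pp2:3 pp3:1
Op 7: write(P2, v0, 146). refcount(pp2)=3>1 -> COPY to pp4. 5 ppages; refcounts: pp0:1 pp1:3 pp2:2 pp3:1 pp4:1
Op 8: read(P1, v0) -> 172. No state change.
Op 9: write(P2, v1, 183). refcount(pp3)=1 -> write in place. 5 ppages; refcounts: pp0:1 pp1:3 pp2:2 pp3:1 pp4:1

yes yes yes no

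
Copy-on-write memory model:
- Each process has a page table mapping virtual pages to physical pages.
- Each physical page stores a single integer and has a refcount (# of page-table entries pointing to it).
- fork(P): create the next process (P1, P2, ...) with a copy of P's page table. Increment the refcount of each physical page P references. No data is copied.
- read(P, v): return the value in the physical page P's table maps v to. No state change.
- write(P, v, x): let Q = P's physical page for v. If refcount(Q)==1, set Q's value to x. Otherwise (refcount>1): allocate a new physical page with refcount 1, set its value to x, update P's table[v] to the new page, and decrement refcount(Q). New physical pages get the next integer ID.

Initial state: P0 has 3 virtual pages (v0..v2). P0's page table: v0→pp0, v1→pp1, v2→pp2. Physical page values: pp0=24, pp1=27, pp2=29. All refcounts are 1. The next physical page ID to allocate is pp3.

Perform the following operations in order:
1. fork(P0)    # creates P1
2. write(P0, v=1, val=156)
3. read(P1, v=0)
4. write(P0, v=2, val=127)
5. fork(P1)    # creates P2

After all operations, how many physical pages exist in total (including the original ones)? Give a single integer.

Op 1: fork(P0) -> P1. 3 ppages; refcounts: pp0:2 pp1:2 pp2:2
Op 2: write(P0, v1, 156). refcount(pp1)=2>1 -> COPY to pp3. 4 ppages; refcounts: pp0:2 pp1:1 pp2:2 pp3:1
Op 3: read(P1, v0) -> 24. No state change.
Op 4: write(P0, v2, 127). refcount(pp2)=2>1 -> COPY to pp4. 5 ppages; refcounts: pp0:2 pp1:1 pp2:1 pp3:1 pp4:1
Op 5: fork(P1) -> P2. 5 ppages; refcounts: pp0:3 pp1:2 pp2:2 pp3:1 pp4:1

Answer: 5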